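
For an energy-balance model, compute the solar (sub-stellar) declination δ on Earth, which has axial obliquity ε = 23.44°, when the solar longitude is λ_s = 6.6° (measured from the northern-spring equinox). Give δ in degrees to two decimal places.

sin δ = sin ε · sin λ_s = sin 23.44° × sin 6.6° = 0.045721.
δ = arcsin(0.045721) = +2.62°.

δ = +2.62°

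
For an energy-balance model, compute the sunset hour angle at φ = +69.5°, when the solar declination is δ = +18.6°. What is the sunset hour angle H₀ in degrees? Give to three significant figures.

cos H₀ = −tan φ · tan δ = −tan(+69.5°) × tan(+18.600°) = -0.9001, so H₀ = 2.6908 rad = 154.17°.

H₀ = 154°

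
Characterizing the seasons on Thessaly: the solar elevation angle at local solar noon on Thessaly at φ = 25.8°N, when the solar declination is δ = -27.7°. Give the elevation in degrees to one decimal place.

At local noon the hour angle is zero, so the zenith angle equals |φ − δ| = |+25.8° − (-27.700°)| = 53.500°.
Elevation = 90° − 53.500° = 36.5°.

36.5°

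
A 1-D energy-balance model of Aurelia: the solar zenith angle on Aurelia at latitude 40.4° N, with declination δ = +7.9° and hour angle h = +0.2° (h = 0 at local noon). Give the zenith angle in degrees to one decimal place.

cos θ_z = sin φ sin δ + cos φ cos δ cos h = 0.089081 + 0.754306 = 0.843387.
θ_z = arccos(0.843387) = 32.5°.

θ_z = 32.5°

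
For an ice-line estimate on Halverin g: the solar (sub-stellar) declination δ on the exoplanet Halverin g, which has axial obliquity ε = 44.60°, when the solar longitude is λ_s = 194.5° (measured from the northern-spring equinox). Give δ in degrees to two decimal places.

δ = -10.13°

sin δ = sin ε · sin λ_s = sin 44.60° × sin 194.5° = -0.175805.
δ = arcsin(-0.175805) = -10.13°.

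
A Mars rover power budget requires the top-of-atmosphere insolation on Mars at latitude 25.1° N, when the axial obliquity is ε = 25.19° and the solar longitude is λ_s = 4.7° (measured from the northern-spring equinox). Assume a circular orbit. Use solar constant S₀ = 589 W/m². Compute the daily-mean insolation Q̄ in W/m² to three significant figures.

Solar declination: sin δ = sin ε · sin λ_s = sin 25.19° × sin 4.7° = 0.03487, so δ = +1.999°.
cos H₀ = −tan(+25.1°) tan(+1.999°) = -0.0163, H₀ = 1.5871 rad.
Bracket: H₀ sin φ sin δ + cos φ cos δ sin H₀ = 1.5871×0.42420×0.03487 + 0.90557×0.99939×0.99987 = 0.023476 + 0.904900 = 0.928376.
Q̄ = (S₀/π) × [bracket] = (589/π) × 0.928376 = 174.1 W/m².

Q̄ ≈ 174 W/m²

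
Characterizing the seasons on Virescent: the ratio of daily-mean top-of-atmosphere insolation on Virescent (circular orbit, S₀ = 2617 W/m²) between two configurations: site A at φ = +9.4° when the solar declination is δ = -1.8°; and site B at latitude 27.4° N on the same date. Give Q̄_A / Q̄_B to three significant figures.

Q̄_A / Q̄_B ≈ 1.13

— Configuration A (φ=+9.4°):
cos H₀ = −tan(+9.4°) tan(-1.800°) = 0.0052, H₀ = 1.5656 rad.
Bracket: H₀ sin φ sin δ + cos φ cos δ sin H₀ = 1.5656×0.16333×-0.03141 + 0.98657×0.99951×0.99999 = -0.008032 + 0.986077 = 0.978045.
Q̄ = (S₀/π) × [bracket] = (2617/π) × 0.978045 = 814.73 W/m².
— Configuration B (φ=+27.4°):
cos H₀ = −tan(+27.4°) tan(-1.800°) = 0.0163, H₀ = 1.5545 rad.
Bracket: H₀ sin φ sin δ + cos φ cos δ sin H₀ = 1.5545×0.46020×-0.03141 + 0.88782×0.99951×0.99987 = -0.022470 + 0.887270 = 0.864800.
Q̄ = (S₀/π) × [bracket] = (2617/π) × 0.864800 = 720.39 W/m².
Ratio Q̄_A / Q̄_B = 814.73 / 720.39 = 1.131.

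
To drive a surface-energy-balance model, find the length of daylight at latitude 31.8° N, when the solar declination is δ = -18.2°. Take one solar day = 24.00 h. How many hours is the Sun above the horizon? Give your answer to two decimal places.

cos H₀ = −tan φ · tan δ = −tan(+31.8°) × tan(-18.200°) = 0.2039, so H₀ = 1.3655 rad = 78.24°.
Daylight = 2H₀/(2π) × 24.00 h = (1.3655/π) × 24.00 = 10.43 h.

10.43 h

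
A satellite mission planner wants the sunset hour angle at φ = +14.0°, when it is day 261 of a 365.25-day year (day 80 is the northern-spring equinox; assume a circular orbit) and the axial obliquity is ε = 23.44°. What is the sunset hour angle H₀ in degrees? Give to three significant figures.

H₀ = 90.2°

Solar longitude: λ_s = 360° × (261 − 80)/365.25 = 178.398°.
sin δ = sin 23.44° × sin 178.398° = 0.01112, so δ = +0.637°.
cos H₀ = −tan φ · tan δ = −tan(+14.0°) × tan(+0.637°) = -0.0028, so H₀ = 1.5736 rad = 90.16°.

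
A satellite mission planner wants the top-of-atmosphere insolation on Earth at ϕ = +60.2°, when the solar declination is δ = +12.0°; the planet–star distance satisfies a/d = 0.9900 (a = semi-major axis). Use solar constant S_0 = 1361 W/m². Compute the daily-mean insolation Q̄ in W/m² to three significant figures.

cos h₀ = −tan(+60.2°) tan(+12.000°) = -0.3711, h₀ = 1.9510 rad.
Bracket: h₀ sin ϕ sin δ + cos ϕ cos δ sin h₀ = 1.9510×0.86777×0.20791 + 0.49697×0.97815×0.92858 = 0.351996 + 0.451393 = 0.803389.
Inverse-square distance factor (a/d)² = 0.9900² = 0.980100.
Q̄ = (S_0/π) × 0.980100 × [bracket] = (1361/π) × 0.980100 × 0.803389 = 341.1 W/m².

Q̄ ≈ 341 W/m²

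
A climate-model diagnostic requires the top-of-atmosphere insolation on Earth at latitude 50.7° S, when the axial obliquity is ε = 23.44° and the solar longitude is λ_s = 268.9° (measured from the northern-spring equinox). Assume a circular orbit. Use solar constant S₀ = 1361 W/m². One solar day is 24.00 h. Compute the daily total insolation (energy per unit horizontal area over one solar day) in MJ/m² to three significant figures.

Solar declination: sin δ = sin ε · sin λ_s = sin 23.44° × sin 268.9° = -0.39772, so δ = -23.435°.
cos H₀ = −tan(-50.7°) tan(-23.435°) = -0.5296, H₀ = 2.1289 rad.
Bracket: H₀ sin φ sin δ + cos φ cos δ sin H₀ = 2.1289×-0.77384×-0.39772 + 0.63338×0.91751×0.84825 = 0.655215 + 0.492946 = 1.148161.
Q̄ = (S₀/π) × [bracket] = (1361/π) × 1.148161 = 497.41 W/m².
Daily total = Q̄ × 24.00 h × 3600 s/h = 497.41 × 24.00 × 3600 / 10⁶ = 42.98 MJ/m².

43.0 MJ/m²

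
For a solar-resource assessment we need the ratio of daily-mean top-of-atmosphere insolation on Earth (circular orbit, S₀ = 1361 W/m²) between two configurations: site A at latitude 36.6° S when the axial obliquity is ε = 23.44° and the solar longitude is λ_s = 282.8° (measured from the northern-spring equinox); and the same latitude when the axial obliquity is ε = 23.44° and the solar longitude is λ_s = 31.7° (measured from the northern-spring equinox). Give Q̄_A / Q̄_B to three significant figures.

Q̄_A / Q̄_B ≈ 1.90

— Configuration A (φ=-36.6°):
Solar declination: sin δ = sin ε · sin λ_s = sin 23.44° × sin 282.8° = -0.38790, so δ = -22.824°.
cos H₀ = −tan(-36.6°) tan(-22.824°) = -0.3126, H₀ = 1.8887 rad.
Bracket: H₀ sin φ sin δ + cos φ cos δ sin H₀ = 1.8887×-0.59622×-0.38790 + 0.80282×0.92170×0.94990 = 0.436807 + 0.702887 = 1.139694.
Q̄ = (S₀/π) × [bracket] = (1361/π) × 1.139694 = 493.74 W/m².
— Configuration B (φ=-36.6°):
Solar declination: sin δ = sin ε · sin λ_s = sin 23.44° × sin 31.7° = 0.20903, so δ = +12.065°.
cos H₀ = −tan(-36.6°) tan(+12.065°) = 0.1587, H₀ = 1.4114 rad.
Bracket: H₀ sin φ sin δ + cos φ cos δ sin H₀ = 1.4114×-0.59622×0.20903 + 0.80282×0.97791×0.98732 = -0.175900 + 0.775131 = 0.599231.
Q̄ = (S₀/π) × [bracket] = (1361/π) × 0.599231 = 259.60 W/m².
Ratio Q̄_A / Q̄_B = 493.74 / 259.60 = 1.902.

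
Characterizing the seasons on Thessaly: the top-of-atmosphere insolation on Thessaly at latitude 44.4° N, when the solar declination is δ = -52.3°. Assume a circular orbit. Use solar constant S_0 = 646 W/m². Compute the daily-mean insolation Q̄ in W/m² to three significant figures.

Q̄ ≈ 0.00 W/m²

cos h₀ = −tan(+44.4°) tan(-52.300°) = 1.2670 ≥ 1 ⇒ polar night, h₀ = 0 and Q̄ = 0.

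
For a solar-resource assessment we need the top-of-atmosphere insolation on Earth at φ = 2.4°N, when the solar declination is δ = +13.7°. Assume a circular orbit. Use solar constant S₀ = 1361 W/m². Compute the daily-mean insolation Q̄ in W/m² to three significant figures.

cos H₀ = −tan(+2.4°) tan(+13.700°) = -0.0102, H₀ = 1.5810 rad.
Bracket: H₀ sin φ sin δ + cos φ cos δ sin H₀ = 1.5810×0.04188×0.23684 + 0.99912×0.97155×0.99995 = 0.015682 + 0.970647 = 0.986329.
Q̄ = (S₀/π) × [bracket] = (1361/π) × 0.986329 = 427.3 W/m².

Q̄ ≈ 427 W/m²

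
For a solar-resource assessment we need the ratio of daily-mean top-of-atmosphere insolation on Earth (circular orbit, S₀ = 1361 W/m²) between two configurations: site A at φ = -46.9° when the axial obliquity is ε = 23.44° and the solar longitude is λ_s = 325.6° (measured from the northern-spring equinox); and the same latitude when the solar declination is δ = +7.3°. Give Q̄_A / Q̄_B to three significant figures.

— Configuration A (φ=-46.9°):
Solar declination: sin δ = sin ε · sin λ_s = sin 23.44° × sin 325.6° = -0.22474, so δ = -12.987°.
cos H₀ = −tan(-46.9°) tan(-12.987°) = -0.2465, H₀ = 1.8198 rad.
Bracket: H₀ sin φ sin δ + cos φ cos δ sin H₀ = 1.8198×-0.73016×-0.22474 + 0.68327×0.97442×0.96915 = 0.298622 + 0.645252 = 0.943874.
Q̄ = (S₀/π) × [bracket] = (1361/π) × 0.943874 = 408.90 W/m².
— Configuration B (φ=-46.9°):
cos H₀ = −tan(-46.9°) tan(+7.300°) = 0.1369, H₀ = 1.4335 rad.
Bracket: H₀ sin φ sin δ + cos φ cos δ sin H₀ = 1.4335×-0.73016×0.12706 + 0.68327×0.99189×0.99059 = -0.132992 + 0.671351 = 0.538359.
Q̄ = (S₀/π) × [bracket] = (1361/π) × 0.538359 = 233.23 W/m².
Ratio Q̄_A / Q̄_B = 408.90 / 233.23 = 1.753.

Q̄_A / Q̄_B ≈ 1.75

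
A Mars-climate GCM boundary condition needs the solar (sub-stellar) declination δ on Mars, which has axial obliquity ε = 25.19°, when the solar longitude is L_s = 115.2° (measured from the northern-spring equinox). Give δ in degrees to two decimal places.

sin δ = sin ε · sin L_s = sin 25.19° × sin 115.2° = 0.385114.
δ = arcsin(0.385114) = +22.65°.

δ = +22.65°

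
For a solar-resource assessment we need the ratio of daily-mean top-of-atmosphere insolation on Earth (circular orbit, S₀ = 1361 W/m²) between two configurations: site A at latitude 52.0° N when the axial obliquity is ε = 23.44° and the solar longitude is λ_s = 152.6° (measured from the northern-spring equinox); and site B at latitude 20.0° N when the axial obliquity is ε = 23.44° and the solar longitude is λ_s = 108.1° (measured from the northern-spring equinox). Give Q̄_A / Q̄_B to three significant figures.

Q̄_A / Q̄_B ≈ 0.784

— Configuration A (φ=+52.0°):
Solar declination: sin δ = sin ε · sin λ_s = sin 23.44° × sin 152.6° = 0.18306, so δ = +10.548°.
cos H₀ = −tan(+52.0°) tan(+10.548°) = -0.2383, H₀ = 1.8114 rad.
Bracket: H₀ sin φ sin δ + cos φ cos δ sin H₀ = 1.8114×0.78801×0.18306 + 0.61566×0.98310×0.97118 = 0.261300 + 0.587812 = 0.849112.
Q̄ = (S₀/π) × [bracket] = (1361/π) × 0.849112 = 367.85 W/m².
— Configuration B (φ=+20.0°):
Solar declination: sin δ = sin ε · sin λ_s = sin 23.44° × sin 108.1° = 0.37810, so δ = +22.216°.
cos H₀ = −tan(+20.0°) tan(+22.216°) = -0.1487, H₀ = 1.7200 rad.
Bracket: H₀ sin φ sin δ + cos φ cos δ sin H₀ = 1.7200×0.34202×0.37810 + 0.93969×0.92576×0.98889 = 0.222427 + 0.860263 = 1.082690.
Q̄ = (S₀/π) × [bracket] = (1361/π) × 1.082690 = 469.04 W/m².
Ratio Q̄_A / Q̄_B = 367.85 / 469.04 = 0.7843.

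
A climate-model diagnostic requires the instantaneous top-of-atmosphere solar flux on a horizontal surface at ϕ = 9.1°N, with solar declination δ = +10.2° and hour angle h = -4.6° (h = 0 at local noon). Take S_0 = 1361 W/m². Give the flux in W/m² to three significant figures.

cos θ_z = sin ϕ sin δ + cos ϕ cos δ cos h = 0.028007 + 0.968678 = 0.996685.
Flux = S_0 · cos θ_z = 1361 × 0.996685 = 1356 W/m².

1.36e+03 W/m²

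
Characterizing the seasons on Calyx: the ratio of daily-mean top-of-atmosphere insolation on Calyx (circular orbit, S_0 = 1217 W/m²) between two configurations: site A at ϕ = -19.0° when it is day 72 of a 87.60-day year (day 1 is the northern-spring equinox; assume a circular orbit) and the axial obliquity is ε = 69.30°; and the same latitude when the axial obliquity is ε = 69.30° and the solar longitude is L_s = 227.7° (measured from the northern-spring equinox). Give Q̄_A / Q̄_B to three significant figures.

— Configuration A (ϕ=-19.0°):
Solar longitude: L_s = 360° × (72 − 1)/87.60 = 291.781°.
sin δ = sin 69.30° × sin 291.781° = -0.86866, so δ = -60.304°.
cos h₀ = −tan(-19.0°) tan(-60.304°) = -0.6038, h₀ = 2.2190 rad.
Bracket: h₀ sin ϕ sin δ + cos ϕ cos δ sin h₀ = 2.2190×-0.32557×-0.86866 + 0.94552×0.49540×0.79717 = 0.627555 + 0.373403 = 1.000958.
Q̄ = (S_0/π) × [bracket] = (1217/π) × 1.000958 = 387.75 W/m².
— Configuration B (ϕ=-19.0°):
Solar declination: sin δ = sin ε · sin L_s = sin 69.30° × sin 227.7° = -0.69188, so δ = -43.779°.
cos h₀ = −tan(-19.0°) tan(-43.779°) = -0.3300, h₀ = 1.9071 rad.
Bracket: h₀ sin ϕ sin δ + cos ϕ cos δ sin h₀ = 1.9071×-0.32557×-0.69188 + 0.94552×0.72201×0.94399 = 0.429585 + 0.644438 = 1.074023.
Q̄ = (S_0/π) × [bracket] = (1217/π) × 1.074023 = 416.06 W/m².
Ratio Q̄_A / Q̄_B = 387.75 / 416.06 = 0.9320.

Q̄_A / Q̄_B ≈ 0.932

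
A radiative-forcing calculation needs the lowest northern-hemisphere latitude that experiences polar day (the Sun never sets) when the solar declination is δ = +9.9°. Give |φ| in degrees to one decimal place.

Polar day requires cos H₀ = −tan φ tan δ ≤ −1, i.e. tan φ tan δ ≥ 1.
The boundary is |tan φ| · |tan δ| = 1, so |φ| = 90° − |δ| = 90° − 9.9° = 80.1° in the northern hemisphere.

|φ| = 80.1°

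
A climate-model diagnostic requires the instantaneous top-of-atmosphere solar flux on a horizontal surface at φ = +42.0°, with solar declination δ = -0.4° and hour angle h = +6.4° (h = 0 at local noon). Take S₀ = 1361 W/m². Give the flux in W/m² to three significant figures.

cos θ_z = sin φ sin δ + cos φ cos δ cos h = -0.004671 + 0.738495 = 0.733824.
Flux = S₀ · cos θ_z = 1361 × 0.733824 = 998.7 W/m².

999 W/m²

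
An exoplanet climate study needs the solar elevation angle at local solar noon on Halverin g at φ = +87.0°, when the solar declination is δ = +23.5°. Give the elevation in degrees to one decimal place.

26.5°

At local noon the hour angle is zero, so the zenith angle equals |φ − δ| = |+87.0° − (+23.500°)| = 63.500°.
Elevation = 90° − 63.500° = 26.5°.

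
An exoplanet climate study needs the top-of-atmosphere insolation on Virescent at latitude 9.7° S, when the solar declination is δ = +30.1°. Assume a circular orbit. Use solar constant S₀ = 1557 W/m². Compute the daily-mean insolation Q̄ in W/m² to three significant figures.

Q̄ ≈ 359 W/m²

cos H₀ = −tan(-9.7°) tan(+30.100°) = 0.0991, H₀ = 1.4715 rad.
Bracket: H₀ sin φ sin δ + cos φ cos δ sin H₀ = 1.4715×-0.16849×0.50151 + 0.98570×0.86515×0.99508 = -0.124341 + 0.848583 = 0.724242.
Q̄ = (S₀/π) × [bracket] = (1557/π) × 0.724242 = 358.9 W/m².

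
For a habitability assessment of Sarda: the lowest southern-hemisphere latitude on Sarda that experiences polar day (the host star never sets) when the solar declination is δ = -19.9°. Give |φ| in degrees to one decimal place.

|φ| = 70.1°

Polar day requires cos H₀ = −tan φ tan δ ≤ −1, i.e. tan φ tan δ ≥ 1.
The boundary is |tan φ| · |tan δ| = 1, so |φ| = 90° − |δ| = 90° − 19.9° = 70.1° in the southern hemisphere.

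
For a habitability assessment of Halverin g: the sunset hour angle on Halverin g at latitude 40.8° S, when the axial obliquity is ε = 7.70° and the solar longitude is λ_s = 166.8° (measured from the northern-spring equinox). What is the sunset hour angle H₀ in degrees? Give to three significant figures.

H₀ = 88.5°

Solar declination: sin δ = sin ε · sin λ_s = sin 7.70° × sin 166.8° = 0.03060, so δ = +1.753°.
cos H₀ = −tan φ · tan δ = −tan(-40.8°) × tan(+1.753°) = 0.0264, so H₀ = 1.5444 rad = 88.49°.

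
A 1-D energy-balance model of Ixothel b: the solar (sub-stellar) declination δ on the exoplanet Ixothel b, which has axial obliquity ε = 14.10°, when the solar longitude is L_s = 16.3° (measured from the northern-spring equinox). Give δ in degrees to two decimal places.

sin δ = sin ε · sin L_s = sin 14.10° × sin 16.3° = 0.068375.
δ = arcsin(0.068375) = +3.92°.

δ = +3.92°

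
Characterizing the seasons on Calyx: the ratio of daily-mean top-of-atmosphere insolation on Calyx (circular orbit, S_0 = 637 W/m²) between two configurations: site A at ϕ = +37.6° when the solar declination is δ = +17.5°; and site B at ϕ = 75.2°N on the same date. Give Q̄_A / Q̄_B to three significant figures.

— Configuration A (ϕ=+37.6°):
cos h₀ = −tan(+37.6°) tan(+17.500°) = -0.2428, h₀ = 1.8161 rad.
Bracket: h₀ sin ϕ sin δ + cos ϕ cos δ sin h₀ = 1.8161×0.61015×0.30071 + 0.79229×0.95372×0.97007 = 0.333215 + 0.733007 = 1.066222.
Q̄ = (S_0/π) × [bracket] = (637/π) × 1.066222 = 216.19 W/m².
— Configuration B (ϕ=+75.2°):
cos h₀ = −tan(+75.2°) tan(+17.500°) = -1.1934 ≤ −1 ⇒ polar day, h₀ = π.
Bracket: h₀ sin ϕ sin δ + cos ϕ cos δ sin h₀ = 3.1416×0.96682×0.30071 + 0.25545×0.95372×0.00000 = 0.913365 + 0.000000 = 0.913365.
Q̄ = (S_0/π) × [bracket] = (637/π) × 0.913365 = 185.20 W/m².
Ratio Q̄_A / Q̄_B = 216.19 / 185.20 = 1.167.

Q̄_A / Q̄_B ≈ 1.17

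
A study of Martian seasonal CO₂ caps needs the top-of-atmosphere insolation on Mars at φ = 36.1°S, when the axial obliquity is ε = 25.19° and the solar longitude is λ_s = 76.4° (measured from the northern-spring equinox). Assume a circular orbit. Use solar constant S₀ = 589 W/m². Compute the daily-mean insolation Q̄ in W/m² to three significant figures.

Solar declination: sin δ = sin ε · sin λ_s = sin 25.19° × sin 76.4° = 0.41369, so δ = +24.437°.
cos H₀ = −tan(-36.1°) tan(+24.437°) = 0.3313, H₀ = 1.2331 rad.
Bracket: H₀ sin φ sin δ + cos φ cos δ sin H₀ = 1.2331×-0.58920×0.41369 + 0.80799×0.91042×0.94351 = -0.300563 + 0.694056 = 0.393493.
Q̄ = (S₀/π) × [bracket] = (589/π) × 0.393493 = 73.77 W/m².

Q̄ ≈ 73.8 W/m²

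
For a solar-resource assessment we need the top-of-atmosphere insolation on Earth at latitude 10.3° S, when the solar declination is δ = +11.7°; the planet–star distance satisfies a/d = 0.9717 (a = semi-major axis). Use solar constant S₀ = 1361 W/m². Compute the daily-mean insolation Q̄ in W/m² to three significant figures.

Q̄ ≈ 371 W/m²

cos H₀ = −tan(-10.3°) tan(+11.700°) = 0.0376, H₀ = 1.5332 rad.
Bracket: H₀ sin φ sin δ + cos φ cos δ sin H₀ = 1.5332×-0.17880×0.20279 + 0.98389×0.97922×0.99929 = -0.055592 + 0.962761 = 0.907169.
Inverse-square distance factor (a/d)² = 0.9717² = 0.944201.
Q̄ = (S₀/π) × 0.944201 × [bracket] = (1361/π) × 0.944201 × 0.907169 = 371.1 W/m².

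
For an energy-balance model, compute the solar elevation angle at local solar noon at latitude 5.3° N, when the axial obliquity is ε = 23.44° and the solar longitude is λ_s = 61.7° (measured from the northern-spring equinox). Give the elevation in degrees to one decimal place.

74.8°

Solar declination: sin δ = sin ε · sin λ_s = sin 23.44° × sin 61.7° = 0.35024, so δ = +20.502°.
At local noon the hour angle is zero, so the zenith angle equals |φ − δ| = |+5.3° − (+20.502°)| = 15.202°.
Elevation = 90° − 15.202° = 74.8°.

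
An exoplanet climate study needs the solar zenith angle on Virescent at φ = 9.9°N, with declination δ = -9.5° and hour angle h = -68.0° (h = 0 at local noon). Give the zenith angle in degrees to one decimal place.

θ_z = 70.4°

cos θ_z = sin φ sin δ + cos φ cos δ cos h = -0.028376 + 0.363967 = 0.335591.
θ_z = arccos(0.335591) = 70.4°.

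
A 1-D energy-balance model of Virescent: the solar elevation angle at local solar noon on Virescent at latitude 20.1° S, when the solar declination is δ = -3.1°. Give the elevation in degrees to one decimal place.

At local noon the hour angle is zero, so the zenith angle equals |φ − δ| = |-20.1° − (-3.100°)| = 17.000°.
Elevation = 90° − 17.000° = 73.0°.

73.0°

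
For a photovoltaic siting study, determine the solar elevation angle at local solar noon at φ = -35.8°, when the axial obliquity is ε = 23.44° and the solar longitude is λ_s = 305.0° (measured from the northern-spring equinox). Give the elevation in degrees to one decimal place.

Solar declination: sin δ = sin ε · sin λ_s = sin 23.44° × sin 305.0° = -0.32585, so δ = -19.017°.
At local noon the hour angle is zero, so the zenith angle equals |φ − δ| = |-35.8° − (-19.017°)| = 16.783°.
Elevation = 90° − 16.783° = 73.2°.

73.2°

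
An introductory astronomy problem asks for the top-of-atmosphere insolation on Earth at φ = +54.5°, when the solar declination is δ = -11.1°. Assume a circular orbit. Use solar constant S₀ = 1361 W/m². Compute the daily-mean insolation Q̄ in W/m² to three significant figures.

cos H₀ = −tan(+54.5°) tan(-11.100°) = 0.2751, H₀ = 1.2922 rad.
Bracket: H₀ sin φ sin δ + cos φ cos δ sin H₀ = 1.2922×0.81412×-0.19252 + 0.58070×0.98129×0.96143 = -0.202532 + 0.547857 = 0.345325.
Q̄ = (S₀/π) × [bracket] = (1361/π) × 0.345325 = 149.6 W/m².

Q̄ ≈ 150 W/m²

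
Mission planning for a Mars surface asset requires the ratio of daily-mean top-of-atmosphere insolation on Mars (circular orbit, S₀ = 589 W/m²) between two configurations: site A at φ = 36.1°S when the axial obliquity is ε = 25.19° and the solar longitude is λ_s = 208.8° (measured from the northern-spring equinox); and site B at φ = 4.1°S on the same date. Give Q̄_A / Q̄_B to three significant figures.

— Configuration A (φ=-36.1°):
Solar declination: sin δ = sin ε · sin λ_s = sin 25.19° × sin 208.8° = -0.20504, so δ = -11.832°.
cos H₀ = −tan(-36.1°) tan(-11.832°) = -0.1528, H₀ = 1.7242 rad.
Bracket: H₀ sin φ sin δ + cos φ cos δ sin H₀ = 1.7242×-0.58920×-0.20504 + 0.80799×0.97875×0.98826 = 0.208300 + 0.781536 = 0.989836.
Q̄ = (S₀/π) × [bracket] = (589/π) × 0.989836 = 185.58 W/m².
— Configuration B (φ=-4.1°):
cos H₀ = −tan(-4.1°) tan(-11.832°) = -0.0150, H₀ = 1.5858 rad.
Bracket: H₀ sin φ sin δ + cos φ cos δ sin H₀ = 1.5858×-0.07150×-0.20504 + 0.99744×0.97875×0.99989 = 0.023248 + 0.976137 = 0.999385.
Q̄ = (S₀/π) × [bracket] = (589/π) × 0.999385 = 187.37 W/m².
Ratio Q̄_A / Q̄_B = 185.58 / 187.37 = 0.9904.

Q̄_A / Q̄_B ≈ 0.990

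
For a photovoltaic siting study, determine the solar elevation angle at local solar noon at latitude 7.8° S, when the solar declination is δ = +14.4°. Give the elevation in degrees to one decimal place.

67.8°

At local noon the hour angle is zero, so the zenith angle equals |φ − δ| = |-7.8° − (+14.400°)| = 22.200°.
Elevation = 90° − 22.200° = 67.8°.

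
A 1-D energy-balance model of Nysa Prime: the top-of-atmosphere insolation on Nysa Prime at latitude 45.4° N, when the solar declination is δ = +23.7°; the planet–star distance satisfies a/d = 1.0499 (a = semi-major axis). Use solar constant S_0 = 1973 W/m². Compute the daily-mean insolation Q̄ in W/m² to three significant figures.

cos h₀ = −tan(+45.4°) tan(+23.700°) = -0.4451, h₀ = 2.0321 rad.
Bracket: h₀ sin ϕ sin δ + cos ϕ cos δ sin h₀ = 2.0321×0.71203×0.40195 + 0.70215×0.91566×0.89546 = 0.581588 + 0.575719 = 1.157307.
Inverse-square distance factor (a/d)² = 1.0499² = 1.102290.
Q̄ = (S_0/π) × 1.102290 × [bracket] = (1973/π) × 1.102290 × 1.157307 = 801.2 W/m².

Q̄ ≈ 801 W/m²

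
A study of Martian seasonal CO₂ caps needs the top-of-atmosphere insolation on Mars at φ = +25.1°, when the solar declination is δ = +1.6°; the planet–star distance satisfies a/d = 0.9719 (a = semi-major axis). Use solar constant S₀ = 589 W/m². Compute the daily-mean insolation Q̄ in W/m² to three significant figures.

cos H₀ = −tan(+25.1°) tan(+1.600°) = -0.0131, H₀ = 1.5839 rad.
Bracket: H₀ sin φ sin δ + cos φ cos δ sin H₀ = 1.5839×0.42420×0.02792 + 0.90557×0.99961×0.99991 = 0.018759 + 0.905135 = 0.923894.
Inverse-square distance factor (a/d)² = 0.9719² = 0.944590.
Q̄ = (S₀/π) × 0.944590 × [bracket] = (589/π) × 0.944590 × 0.923894 = 163.6 W/m².

Q̄ ≈ 164 W/m²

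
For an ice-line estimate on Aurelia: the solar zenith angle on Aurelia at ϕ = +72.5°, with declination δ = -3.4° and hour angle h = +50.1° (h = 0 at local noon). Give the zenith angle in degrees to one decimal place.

θ_z = 82.2°

cos θ_z = sin ϕ sin δ + cos ϕ cos δ cos h = -0.056561 + 0.192548 = 0.135987.
θ_z = arccos(0.135987) = 82.2°.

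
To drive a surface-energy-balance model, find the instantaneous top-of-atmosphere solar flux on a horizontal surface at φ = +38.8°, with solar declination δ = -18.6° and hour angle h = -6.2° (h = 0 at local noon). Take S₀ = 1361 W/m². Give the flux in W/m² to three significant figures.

cos θ_z = sin φ sin δ + cos φ cos δ cos h = -0.199861 + 0.734312 = 0.534451.
Flux = S₀ · cos θ_z = 1361 × 0.534451 = 727.4 W/m².

727 W/m²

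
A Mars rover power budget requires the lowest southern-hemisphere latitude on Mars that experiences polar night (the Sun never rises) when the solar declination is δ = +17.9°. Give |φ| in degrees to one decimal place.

Polar night requires cos H₀ = −tan φ tan δ ≥ 1, i.e. tan φ tan δ ≤ −1.
The boundary is |tan φ| · |tan δ| = 1, so |φ| = 90° − |δ| = 90° − 17.9° = 72.1° in the southern hemisphere.

|φ| = 72.1°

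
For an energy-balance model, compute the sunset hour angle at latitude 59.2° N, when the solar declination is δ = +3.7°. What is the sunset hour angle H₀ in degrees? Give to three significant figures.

cos H₀ = −tan φ · tan δ = −tan(+59.2°) × tan(+3.700°) = -0.1085, so H₀ = 1.6795 rad = 96.23°.

H₀ = 96.2°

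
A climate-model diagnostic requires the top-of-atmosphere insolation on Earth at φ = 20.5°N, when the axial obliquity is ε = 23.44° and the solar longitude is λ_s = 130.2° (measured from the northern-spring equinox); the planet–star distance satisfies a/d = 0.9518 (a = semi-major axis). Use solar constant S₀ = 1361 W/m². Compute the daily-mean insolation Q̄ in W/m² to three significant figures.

Q̄ ≈ 418 W/m²

Solar declination: sin δ = sin ε · sin λ_s = sin 23.44° × sin 130.2° = 0.30383, so δ = +17.688°.
cos H₀ = −tan(+20.5°) tan(+17.688°) = -0.1192, H₀ = 1.6903 rad.
Bracket: H₀ sin φ sin δ + cos φ cos δ sin H₀ = 1.6903×0.35021×0.30383 + 0.93667×0.95273×0.99287 = 0.179855 + 0.886031 = 1.065886.
Inverse-square distance factor (a/d)² = 0.9518² = 0.905923.
Q̄ = (S₀/π) × 0.905923 × [bracket] = (1361/π) × 0.905923 × 1.065886 = 418.3 W/m².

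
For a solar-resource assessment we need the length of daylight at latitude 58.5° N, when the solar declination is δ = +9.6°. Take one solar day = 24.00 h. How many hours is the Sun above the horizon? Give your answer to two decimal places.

14.14 h

cos h₀ = −tan ϕ · tan δ = −tan(+58.5°) × tan(+9.600°) = -0.2760, so h₀ = 1.8504 rad = 106.02°.
Daylight = 2h₀/(2π) × 24.00 h = (1.8504/π) × 24.00 = 14.14 h.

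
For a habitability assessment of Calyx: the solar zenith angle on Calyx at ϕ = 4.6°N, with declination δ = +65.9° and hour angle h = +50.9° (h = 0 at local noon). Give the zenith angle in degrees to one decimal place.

θ_z = 70.7°

cos θ_z = sin ϕ sin δ + cos ϕ cos δ cos h = 0.073208 + 0.256695 = 0.329903.
θ_z = arccos(0.329903) = 70.7°.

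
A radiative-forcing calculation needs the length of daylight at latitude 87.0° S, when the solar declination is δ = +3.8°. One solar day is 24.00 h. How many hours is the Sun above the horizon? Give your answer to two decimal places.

cos h₀ = −tan ϕ · tan δ = 1.2674 ≥ 1, so the Sun never rises (polar night) and h₀ = 0.
Daylight = 2h₀/(2π) × 24.00 h = (0.0000/π) × 24.00 = 0.00 h.

0.00 h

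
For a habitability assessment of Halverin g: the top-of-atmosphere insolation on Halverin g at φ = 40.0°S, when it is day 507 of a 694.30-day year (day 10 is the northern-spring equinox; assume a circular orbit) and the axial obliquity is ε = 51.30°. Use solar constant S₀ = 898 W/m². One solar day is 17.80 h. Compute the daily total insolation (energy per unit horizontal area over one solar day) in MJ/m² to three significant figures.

Solar longitude: λ_s = 360° × (507 − 10)/694.30 = 257.698°.
sin δ = sin 51.30° × sin 257.698° = -0.76251, so δ = -49.686°.
cos H₀ = −tan(-40.0°) tan(-49.686°) = -0.9889, H₀ = 2.9928 rad.
Bracket: H₀ sin φ sin δ + cos φ cos δ sin H₀ = 2.9928×-0.64279×-0.76251 + 0.76604×0.64697×0.14828 = 1.466872 + 0.073488 = 1.540360.
Q̄ = (S₀/π) × [bracket] = (898/π) × 1.540360 = 440.30 W/m².
Daily total = Q̄ × 17.80 h × 3600 s/h = 440.30 × 17.80 × 3600 / 10⁶ = 28.21 MJ/m².

28.2 MJ/m²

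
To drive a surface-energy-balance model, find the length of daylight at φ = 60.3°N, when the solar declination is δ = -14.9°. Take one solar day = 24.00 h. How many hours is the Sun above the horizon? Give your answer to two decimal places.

8.29 h

cos H₀ = −tan φ · tan δ = −tan(+60.3°) × tan(-14.900°) = 0.4665, so H₀ = 1.0855 rad = 62.19°.
Daylight = 2H₀/(2π) × 24.00 h = (1.0855/π) × 24.00 = 8.29 h.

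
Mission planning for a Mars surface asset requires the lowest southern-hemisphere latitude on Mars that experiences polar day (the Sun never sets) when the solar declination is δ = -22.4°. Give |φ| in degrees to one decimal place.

|φ| = 67.6°

Polar day requires cos H₀ = −tan φ tan δ ≤ −1, i.e. tan φ tan δ ≥ 1.
The boundary is |tan φ| · |tan δ| = 1, so |φ| = 90° − |δ| = 90° − 22.4° = 67.6° in the southern hemisphere.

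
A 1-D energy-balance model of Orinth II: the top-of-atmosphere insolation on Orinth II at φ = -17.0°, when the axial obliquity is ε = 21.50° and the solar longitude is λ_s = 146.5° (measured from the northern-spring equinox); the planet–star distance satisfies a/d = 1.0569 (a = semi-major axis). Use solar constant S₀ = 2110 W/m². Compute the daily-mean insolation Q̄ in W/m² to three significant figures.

Q̄ ≈ 634 W/m²

Solar declination: sin δ = sin ε · sin λ_s = sin 21.50° × sin 146.5° = 0.20229, so δ = +11.671°.
cos H₀ = −tan(-17.0°) tan(+11.671°) = 0.0632, H₀ = 1.5076 rad.
Bracket: H₀ sin φ sin δ + cos φ cos δ sin H₀ = 1.5076×-0.29237×0.20229 + 0.95630×0.97933×0.99800 = -0.089165 + 0.934660 = 0.845495.
Inverse-square distance factor (a/d)² = 1.0569² = 1.117038.
Q̄ = (S₀/π) × 1.117038 × [bracket] = (2110/π) × 1.117038 × 0.845495 = 634.3 W/m².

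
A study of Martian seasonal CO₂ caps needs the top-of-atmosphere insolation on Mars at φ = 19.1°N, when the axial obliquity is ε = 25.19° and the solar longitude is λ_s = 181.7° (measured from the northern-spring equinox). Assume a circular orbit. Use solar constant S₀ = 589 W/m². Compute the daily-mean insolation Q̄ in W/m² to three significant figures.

Q̄ ≈ 176 W/m²

Solar declination: sin δ = sin ε · sin λ_s = sin 25.19° × sin 181.7° = -0.01263, so δ = -0.723°.
cos H₀ = −tan(+19.1°) tan(-0.723°) = 0.0044, H₀ = 1.5664 rad.
Bracket: H₀ sin φ sin δ + cos φ cos δ sin H₀ = 1.5664×0.32722×-0.01263 + 0.94495×0.99992×0.99999 = -0.006474 + 0.944865 = 0.938391.
Q̄ = (S₀/π) × [bracket] = (589/π) × 0.938391 = 175.9 W/m².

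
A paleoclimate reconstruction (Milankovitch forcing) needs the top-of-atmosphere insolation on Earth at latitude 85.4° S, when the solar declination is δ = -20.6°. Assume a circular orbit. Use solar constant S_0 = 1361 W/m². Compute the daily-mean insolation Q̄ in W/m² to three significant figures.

cos h₀ = −tan(-85.4°) tan(-20.600°) = -4.6717 ≤ −1 ⇒ polar day, h₀ = π.
Bracket: h₀ sin ϕ sin δ + cos ϕ cos δ sin h₀ = 3.1416×-0.99678×-0.35184 + 0.08020×0.93606×0.00000 = 1.101781 + 0.000000 = 1.101781.
Q̄ = (S_0/π) × [bracket] = (1361/π) × 1.101781 = 477.3 W/m².

Q̄ ≈ 477 W/m²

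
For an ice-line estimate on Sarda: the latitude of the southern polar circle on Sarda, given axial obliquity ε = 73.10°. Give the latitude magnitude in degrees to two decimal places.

16.90°

The polar circle is the lowest latitude that experiences at least one full rotation of continuous darkness at the northern-summer solstice; it lies at |φ| = 90° − ε = 90° − 73.10° = 16.90°.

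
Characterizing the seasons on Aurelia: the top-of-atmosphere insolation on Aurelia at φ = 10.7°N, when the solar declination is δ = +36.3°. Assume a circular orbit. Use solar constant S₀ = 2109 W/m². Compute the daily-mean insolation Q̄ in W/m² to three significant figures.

cos H₀ = −tan(+10.7°) tan(+36.300°) = -0.1388, H₀ = 1.7100 rad.
Bracket: H₀ sin φ sin δ + cos φ cos δ sin H₀ = 1.7100×0.18567×0.59201 + 0.98261×0.80593×0.99032 = 0.187961 + 0.784249 = 0.972210.
Q̄ = (S₀/π) × [bracket] = (2109/π) × 0.972210 = 652.7 W/m².

Q̄ ≈ 653 W/m²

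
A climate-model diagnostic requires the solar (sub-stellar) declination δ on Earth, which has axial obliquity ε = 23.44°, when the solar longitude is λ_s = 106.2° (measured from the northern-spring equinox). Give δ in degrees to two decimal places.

δ = +22.46°

sin δ = sin ε · sin λ_s = sin 23.44° × sin 106.2° = 0.381994.
δ = arcsin(0.381994) = +22.46°.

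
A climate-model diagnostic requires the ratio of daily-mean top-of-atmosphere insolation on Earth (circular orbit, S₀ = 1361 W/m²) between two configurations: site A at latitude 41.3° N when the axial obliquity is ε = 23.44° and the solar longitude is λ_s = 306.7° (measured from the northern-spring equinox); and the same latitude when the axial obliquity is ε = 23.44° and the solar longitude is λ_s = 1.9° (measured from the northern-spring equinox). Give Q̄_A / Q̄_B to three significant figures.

Q̄_A / Q̄_B ≈ 0.540

— Configuration A (φ=+41.3°):
Solar declination: sin δ = sin ε · sin λ_s = sin 23.44° × sin 306.7° = -0.31894, so δ = -18.599°.
cos H₀ = −tan(+41.3°) tan(-18.599°) = 0.2956, H₀ = 1.2707 rad.
Bracket: H₀ sin φ sin δ + cos φ cos δ sin H₀ = 1.2707×0.66000×-0.31894 + 0.75126×0.94778×0.95530 = -0.267483 + 0.680201 = 0.412718.
Q̄ = (S₀/π) × [bracket] = (1361/π) × 0.412718 = 178.80 W/m².
— Configuration B (φ=+41.3°):
Solar declination: sin δ = sin ε · sin λ_s = sin 23.44° × sin 1.9° = 0.01319, so δ = +0.756°.
cos H₀ = −tan(+41.3°) tan(+0.756°) = -0.0116, H₀ = 1.5824 rad.
Bracket: H₀ sin φ sin δ + cos φ cos δ sin H₀ = 1.5824×0.66000×0.01319 + 0.75126×0.99991×0.99993 = 0.013775 + 0.751140 = 0.764915.
Q̄ = (S₀/π) × [bracket] = (1361/π) × 0.764915 = 331.38 W/m².
Ratio Q̄_A / Q̄_B = 178.80 / 331.38 = 0.5396.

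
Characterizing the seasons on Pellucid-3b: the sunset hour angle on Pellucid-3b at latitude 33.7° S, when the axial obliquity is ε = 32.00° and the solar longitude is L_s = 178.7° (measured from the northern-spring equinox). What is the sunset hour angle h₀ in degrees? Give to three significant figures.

h₀ = 89.5°

Solar declination: sin δ = sin ε · sin L_s = sin 32.00° × sin 178.7° = 0.01202, so δ = +0.689°.
cos h₀ = −tan ϕ · tan δ = −tan(-33.7°) × tan(+0.689°) = 0.0080, so h₀ = 1.5628 rad = 89.54°.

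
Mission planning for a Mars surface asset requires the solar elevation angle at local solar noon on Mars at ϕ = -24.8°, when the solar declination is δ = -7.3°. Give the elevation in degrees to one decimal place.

At local noon the hour angle is zero, so the zenith angle equals |ϕ − δ| = |-24.8° − (-7.300°)| = 17.500°.
Elevation = 90° − 17.500° = 72.5°.

72.5°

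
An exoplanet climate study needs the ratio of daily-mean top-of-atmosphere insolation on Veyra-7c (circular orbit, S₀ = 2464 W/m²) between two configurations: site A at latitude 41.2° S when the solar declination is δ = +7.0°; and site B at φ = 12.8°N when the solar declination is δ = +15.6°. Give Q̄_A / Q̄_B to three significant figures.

Q̄_A / Q̄_B ≈ 0.604

— Configuration A (φ=-41.2°):
cos H₀ = −tan(-41.2°) tan(+7.000°) = 0.1075, H₀ = 1.4631 rad.
Bracket: H₀ sin φ sin δ + cos φ cos δ sin H₀ = 1.4631×-0.65869×0.12187 + 0.75241×0.99255×0.99421 = -0.117450 + 0.742481 = 0.625031.
Q̄ = (S₀/π) × [bracket] = (2464/π) × 0.625031 = 490.22 W/m².
— Configuration B (φ=+12.8°):
cos H₀ = −tan(+12.8°) tan(+15.600°) = -0.0634, H₀ = 1.6343 rad.
Bracket: H₀ sin φ sin δ + cos φ cos δ sin H₀ = 1.6343×0.22155×0.26892 + 0.97515×0.96316×0.99799 = 0.097370 + 0.937338 = 1.034708.
Q̄ = (S₀/π) × [bracket] = (2464/π) × 1.034708 = 811.54 W/m².
Ratio Q̄_A / Q̄_B = 490.22 / 811.54 = 0.6041.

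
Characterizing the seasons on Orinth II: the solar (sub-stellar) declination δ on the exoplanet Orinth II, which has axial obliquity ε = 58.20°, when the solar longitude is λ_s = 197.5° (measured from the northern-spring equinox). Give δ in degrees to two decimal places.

sin δ = sin ε · sin λ_s = sin 58.20° × sin 197.5° = -0.255568.
δ = arcsin(-0.255568) = -14.81°.

δ = -14.81°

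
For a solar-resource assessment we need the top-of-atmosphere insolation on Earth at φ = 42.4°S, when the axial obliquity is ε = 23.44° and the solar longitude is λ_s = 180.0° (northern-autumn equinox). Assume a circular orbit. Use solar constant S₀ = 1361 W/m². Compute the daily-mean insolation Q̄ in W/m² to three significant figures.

Q̄ ≈ 320 W/m²

Solar declination: sin δ = sin ε · sin λ_s = sin 23.44° × sin 180.0° = 0.00000, so δ = +0.000°.
cos H₀ = −tan(-42.4°) tan(+0.000°) = 0.0000, H₀ = 1.5708 rad.
Bracket: H₀ sin φ sin δ + cos φ cos δ sin H₀ = 1.5708×-0.67430×0.00000 + 0.73846×1.00000×1.00000 = -0.000000 + 0.738460 = 0.738460.
Q̄ = (S₀/π) × [bracket] = (1361/π) × 0.738460 = 319.9 W/m².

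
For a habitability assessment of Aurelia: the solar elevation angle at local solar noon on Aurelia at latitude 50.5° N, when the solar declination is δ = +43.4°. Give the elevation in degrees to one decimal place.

82.9°

At local noon the hour angle is zero, so the zenith angle equals |φ − δ| = |+50.5° − (+43.400°)| = 7.100°.
Elevation = 90° − 7.100° = 82.9°.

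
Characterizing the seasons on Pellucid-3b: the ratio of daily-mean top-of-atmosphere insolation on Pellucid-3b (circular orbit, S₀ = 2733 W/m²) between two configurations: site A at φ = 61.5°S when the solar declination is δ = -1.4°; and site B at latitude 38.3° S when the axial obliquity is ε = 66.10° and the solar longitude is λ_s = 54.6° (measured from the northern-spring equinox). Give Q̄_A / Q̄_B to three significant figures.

— Configuration A (φ=-61.5°):
cos H₀ = −tan(-61.5°) tan(-1.400°) = -0.0450, H₀ = 1.6158 rad.
Bracket: H₀ sin φ sin δ + cos φ cos δ sin H₀ = 1.6158×-0.87882×-0.02443 + 0.47716×0.99970×0.99899 = 0.034691 + 0.476535 = 0.511226.
Q̄ = (S₀/π) × [bracket] = (2733/π) × 0.511226 = 444.74 W/m².
— Configuration B (φ=-38.3°):
Solar declination: sin δ = sin ε · sin λ_s = sin 66.10° × sin 54.6° = 0.74523, so δ = +48.179°.
cos H₀ = −tan(-38.3°) tan(+48.179°) = 0.8826, H₀ = 0.4893 rad.
Bracket: H₀ sin φ sin δ + cos φ cos δ sin H₀ = 0.4893×-0.61978×0.74523 + 0.78478×0.66680×0.47004 = -0.225997 + 0.245968 = 0.019971.
Q̄ = (S₀/π) × [bracket] = (2733/π) × 0.019971 = 17.374 W/m².
Ratio Q̄_A / Q̄_B = 444.74 / 17.374 = 25.60.

Q̄_A / Q̄_B ≈ 25.6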